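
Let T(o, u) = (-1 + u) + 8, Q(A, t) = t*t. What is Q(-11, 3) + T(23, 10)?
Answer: 26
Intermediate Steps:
Q(A, t) = t²
T(o, u) = 7 + u
Q(-11, 3) + T(23, 10) = 3² + (7 + 10) = 9 + 17 = 26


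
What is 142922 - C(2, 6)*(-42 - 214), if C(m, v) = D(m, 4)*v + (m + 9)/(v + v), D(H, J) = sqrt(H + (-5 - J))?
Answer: 429470/3 + 1536*I*sqrt(7) ≈ 1.4316e+5 + 4063.9*I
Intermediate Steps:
D(H, J) = sqrt(-5 + H - J)
C(m, v) = v*sqrt(-9 + m) + (9 + m)/(2*v) (C(m, v) = sqrt(-5 + m - 1*4)*v + (m + 9)/(v + v) = sqrt(-5 + m - 4)*v + (9 + m)/((2*v)) = sqrt(-9 + m)*v + (9 + m)*(1/(2*v)) = v*sqrt(-9 + m) + (9 + m)/(2*v))
142922 - C(2, 6)*(-42 - 214) = 142922 - (1/2)*(9 + 2 + 2*6**2*sqrt(-9 + 2))/6*(-42 - 214) = 142922 - (1/2)*(1/6)*(9 + 2 + 2*36*sqrt(-7))*(-256) = 142922 - (1/2)*(1/6)*(9 + 2 + 2*36*(I*sqrt(7)))*(-256) = 142922 - (1/2)*(1/6)*(9 + 2 + 72*I*sqrt(7))*(-256) = 142922 - (1/2)*(1/6)*(11 + 72*I*sqrt(7))*(-256) = 142922 - (11/12 + 6*I*sqrt(7))*(-256) = 142922 - (-704/3 - 1536*I*sqrt(7)) = 142922 + (704/3 + 1536*I*sqrt(7)) = 429470/3 + 1536*I*sqrt(7)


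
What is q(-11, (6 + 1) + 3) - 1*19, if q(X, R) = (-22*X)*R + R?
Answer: 2411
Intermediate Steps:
q(X, R) = R - 22*R*X (q(X, R) = -22*R*X + R = R - 22*R*X)
q(-11, (6 + 1) + 3) - 1*19 = ((6 + 1) + 3)*(1 - 22*(-11)) - 1*19 = (7 + 3)*(1 + 242) - 19 = 10*243 - 19 = 2430 - 19 = 2411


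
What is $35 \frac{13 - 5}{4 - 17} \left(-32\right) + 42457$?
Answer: $\frac{560901}{13} \approx 43146.0$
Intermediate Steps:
$35 \frac{13 - 5}{4 - 17} \left(-32\right) + 42457 = 35 \frac{8}{-13} \left(-32\right) + 42457 = 35 \cdot 8 \left(- \frac{1}{13}\right) \left(-32\right) + 42457 = 35 \left(- \frac{8}{13}\right) \left(-32\right) + 42457 = \left(- \frac{280}{13}\right) \left(-32\right) + 42457 = \frac{8960}{13} + 42457 = \frac{560901}{13}$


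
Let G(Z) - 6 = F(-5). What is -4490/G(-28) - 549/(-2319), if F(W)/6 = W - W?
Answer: -1734836/2319 ≈ -748.10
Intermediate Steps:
F(W) = 0 (F(W) = 6*(W - W) = 6*0 = 0)
G(Z) = 6 (G(Z) = 6 + 0 = 6)
-4490/G(-28) - 549/(-2319) = -4490/6 - 549/(-2319) = -4490*⅙ - 549*(-1/2319) = -2245/3 + 183/773 = -1734836/2319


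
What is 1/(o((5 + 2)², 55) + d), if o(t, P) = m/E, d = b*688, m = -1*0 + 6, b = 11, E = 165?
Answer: 55/416242 ≈ 0.00013213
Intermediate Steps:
m = 6 (m = 0 + 6 = 6)
d = 7568 (d = 11*688 = 7568)
o(t, P) = 2/55 (o(t, P) = 6/165 = 6*(1/165) = 2/55)
1/(o((5 + 2)², 55) + d) = 1/(2/55 + 7568) = 1/(416242/55) = 55/416242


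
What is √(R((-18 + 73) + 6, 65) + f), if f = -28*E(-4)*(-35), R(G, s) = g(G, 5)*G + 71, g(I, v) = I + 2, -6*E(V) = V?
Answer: √41106/3 ≈ 67.582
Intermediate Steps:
E(V) = -V/6
g(I, v) = 2 + I
R(G, s) = 71 + G*(2 + G) (R(G, s) = (2 + G)*G + 71 = G*(2 + G) + 71 = 71 + G*(2 + G))
f = 1960/3 (f = -(-14)*(-4)/3*(-35) = -28*⅔*(-35) = -56/3*(-35) = 1960/3 ≈ 653.33)
√(R((-18 + 73) + 6, 65) + f) = √((71 + ((-18 + 73) + 6)*(2 + ((-18 + 73) + 6))) + 1960/3) = √((71 + (55 + 6)*(2 + (55 + 6))) + 1960/3) = √((71 + 61*(2 + 61)) + 1960/3) = √((71 + 61*63) + 1960/3) = √((71 + 3843) + 1960/3) = √(3914 + 1960/3) = √(13702/3) = √41106/3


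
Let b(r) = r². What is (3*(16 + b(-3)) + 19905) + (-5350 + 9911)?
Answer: 24541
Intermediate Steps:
(3*(16 + b(-3)) + 19905) + (-5350 + 9911) = (3*(16 + (-3)²) + 19905) + (-5350 + 9911) = (3*(16 + 9) + 19905) + 4561 = (3*25 + 19905) + 4561 = (75 + 19905) + 4561 = 19980 + 4561 = 24541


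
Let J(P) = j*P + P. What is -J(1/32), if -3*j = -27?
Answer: -5/16 ≈ -0.31250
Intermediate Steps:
j = 9 (j = -⅓*(-27) = 9)
J(P) = 10*P (J(P) = 9*P + P = 10*P)
-J(1/32) = -10/32 = -1*5/16 = -5/16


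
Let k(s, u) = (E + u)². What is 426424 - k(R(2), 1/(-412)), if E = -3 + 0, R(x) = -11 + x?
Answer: 72381385287/169744 ≈ 4.2642e+5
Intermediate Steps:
E = -3
k(s, u) = (-3 + u)²
426424 - k(R(2), 1/(-412)) = 426424 - (-3 + 1/(-412))² = 426424 - (-3 - 1/412)² = 426424 - (-1237/412)² = 426424 - 1*1530169/169744 = 426424 - 1530169/169744 = 72381385287/169744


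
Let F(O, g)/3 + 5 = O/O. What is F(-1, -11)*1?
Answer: -12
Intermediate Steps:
F(O, g) = -12 (F(O, g) = -15 + 3*(O/O) = -15 + 3*1 = -15 + 3 = -12)
F(-1, -11)*1 = -12*1 = -12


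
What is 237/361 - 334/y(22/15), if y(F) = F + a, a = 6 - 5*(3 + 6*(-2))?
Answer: -1622091/284107 ≈ -5.7094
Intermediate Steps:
a = 51 (a = 6 - 5*(3 - 12) = 6 - 5*(-9) = 6 + 45 = 51)
y(F) = 51 + F (y(F) = F + 51 = 51 + F)
237/361 - 334/y(22/15) = 237/361 - 334/(51 + 22/15) = 237/361 - 334/787/15 = 237/361 - 334*15/787 = 237/361 - 5010/787 = -1622091/284107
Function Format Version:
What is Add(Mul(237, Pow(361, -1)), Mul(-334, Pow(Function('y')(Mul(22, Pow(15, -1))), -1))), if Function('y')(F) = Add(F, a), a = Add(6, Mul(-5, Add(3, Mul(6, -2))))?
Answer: Rational(-1622091, 284107) ≈ -5.7094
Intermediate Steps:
a = 51 (a = Add(6, Mul(-5, Add(3, -12))) = Add(6, Mul(-5, -9)) = Add(6, 45) = 51)
Function('y')(F) = Add(51, F) (Function('y')(F) = Add(F, 51) = Add(51, F))
Add(Mul(237, Pow(361, -1)), Mul(-334, Pow(Function('y')(Mul(22, Pow(15, -1))), -1))) = Add(Mul(237, Pow(361, -1)), Mul(-334, Pow(Add(51, Mul(22, Pow(15, -1))), -1))) = Add(Mul(237, Rational(1, 361)), Mul(-334, Pow(Add(51, Mul(22, Rational(1, 15))), -1))) = Add(Rational(237, 361), Mul(-334, Pow(Add(51, Rational(22, 15)), -1))) = Add(Rational(237, 361), Mul(-334, Pow(Rational(787, 15), -1))) = Add(Rational(237, 361), Mul(-334, Rational(15, 787))) = Add(Rational(237, 361), Rational(-5010, 787)) = Rational(-1622091, 284107)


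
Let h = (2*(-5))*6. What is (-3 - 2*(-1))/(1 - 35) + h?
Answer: -2039/34 ≈ -59.971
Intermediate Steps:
h = -60 (h = -10*6 = -60)
(-3 - 2*(-1))/(1 - 35) + h = (-3 - 2*(-1))/(1 - 35) - 60 = (-3 + 2)/(-34) - 60 = -1*(-1/34) - 60 = 1/34 - 60 = -2039/34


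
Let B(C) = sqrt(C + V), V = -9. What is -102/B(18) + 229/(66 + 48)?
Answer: -3647/114 ≈ -31.991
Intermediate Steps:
B(C) = sqrt(-9 + C) (B(C) = sqrt(C - 9) = sqrt(-9 + C))
-102/B(18) + 229/(66 + 48) = -102/sqrt(-9 + 18) + 229/(66 + 48) = -102/(sqrt(9)) + 229/114 = -102/3 + 229*(1/114) = -102*1/3 + 229/114 = -34 + 229/114 = -3647/114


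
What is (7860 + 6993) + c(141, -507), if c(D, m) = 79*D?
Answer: 25992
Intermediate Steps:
(7860 + 6993) + c(141, -507) = (7860 + 6993) + 79*141 = 14853 + 11139 = 25992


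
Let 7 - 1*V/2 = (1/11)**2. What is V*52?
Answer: 87984/121 ≈ 727.14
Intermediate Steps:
V = 1692/121 (V = 14 - 2*(1/11)**2 = 14 - 2*1/121 = 14 - 2/121 = 1692/121 ≈ 13.983)
V*52 = (1692/121)*52 = 87984/121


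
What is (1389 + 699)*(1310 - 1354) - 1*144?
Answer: -92016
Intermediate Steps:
(1389 + 699)*(1310 - 1354) - 1*144 = 2088*(-44) - 144 = -91872 - 144 = -92016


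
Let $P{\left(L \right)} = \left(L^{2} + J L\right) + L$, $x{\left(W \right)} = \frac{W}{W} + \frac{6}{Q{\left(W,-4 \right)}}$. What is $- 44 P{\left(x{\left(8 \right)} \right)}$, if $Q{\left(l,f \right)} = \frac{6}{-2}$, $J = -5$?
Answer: $-220$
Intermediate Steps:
$Q{\left(l,f \right)} = -3$ ($Q{\left(l,f \right)} = 6 \left(- \frac{1}{2}\right) = -3$)
$x{\left(W \right)} = -1$ ($x{\left(W \right)} = \frac{W}{W} + \frac{6}{-3} = 1 + 6 \left(- \frac{1}{3}\right) = 1 - 2 = -1$)
$P{\left(L \right)} = L^{2} - 4 L$ ($P{\left(L \right)} = \left(L^{2} - 5 L\right) + L = L^{2} - 4 L$)
$- 44 P{\left(x{\left(8 \right)} \right)} = - 44 \left(- (-4 - 1)\right) = - 44 \left(\left(-1\right) \left(-5\right)\right) = \left(-44\right) 5 = -220$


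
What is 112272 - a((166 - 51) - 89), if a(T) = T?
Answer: 112246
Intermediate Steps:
112272 - a((166 - 51) - 89) = 112272 - ((166 - 51) - 89) = 112272 - (115 - 89) = 112272 - 1*26 = 112272 - 26 = 112246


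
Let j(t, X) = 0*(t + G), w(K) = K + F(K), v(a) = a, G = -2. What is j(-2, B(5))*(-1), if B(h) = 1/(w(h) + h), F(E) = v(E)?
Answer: 0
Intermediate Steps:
F(E) = E
w(K) = 2*K (w(K) = K + K = 2*K)
B(h) = 1/(3*h) (B(h) = 1/(2*h + h) = 1/(3*h))
j(t, X) = 0 (j(t, X) = 0*(t - 2) = 0*(-2 + t) = 0)
j(-2, B(5))*(-1) = 0*(-1) = 0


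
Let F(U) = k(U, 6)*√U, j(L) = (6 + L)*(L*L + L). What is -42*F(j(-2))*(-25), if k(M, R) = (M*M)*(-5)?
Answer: -672000*√2 ≈ -9.5035e+5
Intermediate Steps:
k(M, R) = -5*M² (k(M, R) = M²*(-5) = -5*M²)
j(L) = (6 + L)*(L + L²) (j(L) = (6 + L)*(L² + L) = (6 + L)*(L + L²))
F(U) = -5*U^(5/2) (F(U) = (-5*U²)*√U = -5*U^(5/2))
-42*F(j(-2))*(-25) = -(-210)*(-2*(6 + (-2)² + 7*(-2)))^(5/2)*(-25) = -(-210)*(-2*(6 + 4 - 14))^(5/2)*(-25) = -(-210)*(-2*(-4))^(5/2)*(-25) = -(-210)*8^(5/2)*(-25) = -(-210)*128*√2*(-25) = -(-26880)*√2*(-25) = (26880*√2)*(-25) = -672000*√2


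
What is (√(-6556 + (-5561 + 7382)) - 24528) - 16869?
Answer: -41397 + I*√4735 ≈ -41397.0 + 68.811*I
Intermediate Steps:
(√(-6556 + (-5561 + 7382)) - 24528) - 16869 = (√(-6556 + 1821) - 24528) - 16869 = (√(-4735) - 24528) - 16869 = (I*√4735 - 24528) - 16869 = (-24528 + I*√4735) - 16869 = -41397 + I*√4735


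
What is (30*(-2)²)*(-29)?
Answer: -3480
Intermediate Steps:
(30*(-2)²)*(-29) = (30*4)*(-29) = 120*(-29) = -3480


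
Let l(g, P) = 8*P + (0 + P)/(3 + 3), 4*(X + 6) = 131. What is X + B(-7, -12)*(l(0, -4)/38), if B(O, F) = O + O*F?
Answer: -8993/228 ≈ -39.443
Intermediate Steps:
B(O, F) = O + F*O
X = 107/4 (X = -6 + (1/4)*131 = -6 + 131/4 = 107/4 ≈ 26.750)
l(g, P) = 49*P/6 (l(g, P) = 8*P + P/6 = 49*P/6)
X + B(-7, -12)*(l(0, -4)/38) = 107/4 + (-7*(1 - 12))*(((49/6)*(-4))/38) = 107/4 + (-7*(-11))*(-98/3*1/38) = 107/4 + 77*(-49/57) = 107/4 - 3773/57 = -8993/228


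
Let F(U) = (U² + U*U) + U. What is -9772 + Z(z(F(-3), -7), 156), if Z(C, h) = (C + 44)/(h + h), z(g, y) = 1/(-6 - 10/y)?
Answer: -32520749/3328 ≈ -9771.9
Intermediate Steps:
F(U) = U + 2*U² (F(U) = (U² + U²) + U = 2*U² + U = U + 2*U²)
Z(C, h) = (44 + C)/(2*h) (Z(C, h) = (44 + C)/((2*h)) = (44 + C)*(1/(2*h)) = (44 + C)/(2*h))
-9772 + Z(z(F(-3), -7), 156) = -9772 + (½)*(44 - 1*(-7)/(10 + 6*(-7)))/156 = -9772 + (½)*(1/156)*(44 - 1*(-7)/(10 - 42)) = -9772 + (½)*(1/156)*(44 - 1*(-7)/(-32)) = -9772 + (½)*(1/156)*(44 - 1*(-7)*(-1/32)) = -9772 + (½)*(1/156)*(44 - 7/32) = -9772 + (½)*(1/156)*(1401/32) = -9772 + 467/3328 = -32520749/3328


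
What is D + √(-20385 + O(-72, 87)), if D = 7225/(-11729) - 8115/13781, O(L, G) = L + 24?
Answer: -194748560/161637349 + 7*I*√417 ≈ -1.2048 + 142.94*I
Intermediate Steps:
O(L, G) = 24 + L
D = -194748560/161637349 (D = 7225*(-1/11729) - 8115*1/13781 = -7225/11729 - 8115/13781 = -194748560/161637349 ≈ -1.2048)
D + √(-20385 + O(-72, 87)) = -194748560/161637349 + √(-20385 + (24 - 72)) = -194748560/161637349 + √(-20385 - 48) = -194748560/161637349 + √(-20433) = -194748560/161637349 + 7*I*√417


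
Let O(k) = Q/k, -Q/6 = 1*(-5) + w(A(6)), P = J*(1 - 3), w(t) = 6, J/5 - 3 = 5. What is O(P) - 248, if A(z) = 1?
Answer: -9917/40 ≈ -247.93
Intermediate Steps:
J = 40 (J = 15 + 5*5 = 15 + 25 = 40)
P = -80 (P = 40*(1 - 3) = 40*(-2) = -80)
Q = -6 (Q = -6*(1*(-5) + 6) = -6*(-5 + 6) = -6*1 = -6)
O(k) = -6/k
O(P) - 248 = -6/(-80) - 248 = -6*(-1/80) - 248 = 3/40 - 248 = -9917/40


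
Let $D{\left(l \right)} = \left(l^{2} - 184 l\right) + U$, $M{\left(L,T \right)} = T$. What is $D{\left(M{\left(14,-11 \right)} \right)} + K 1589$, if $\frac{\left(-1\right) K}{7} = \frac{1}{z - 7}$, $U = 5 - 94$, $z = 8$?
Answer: $-9067$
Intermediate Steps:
$U = -89$ ($U = 5 - 94 = -89$)
$K = -7$ ($K = - \frac{7}{8 - 7} = - \frac{7}{1} = \left(-7\right) 1 = -7$)
$D{\left(l \right)} = -89 + l^{2} - 184 l$ ($D{\left(l \right)} = \left(l^{2} - 184 l\right) - 89 = -89 + l^{2} - 184 l$)
$D{\left(M{\left(14,-11 \right)} \right)} + K 1589 = \left(-89 + \left(-11\right)^{2} - -2024\right) - 11123 = \left(-89 + 121 + 2024\right) - 11123 = 2056 - 11123 = -9067$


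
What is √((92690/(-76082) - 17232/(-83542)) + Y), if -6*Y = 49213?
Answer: I*√745655571631532590473282/9534063666 ≈ 90.571*I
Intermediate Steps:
Y = -49213/6 (Y = -⅙*49213 = -49213/6 ≈ -8202.2)
√((92690/(-76082) - 17232/(-83542)) + Y) = √((92690/(-76082) - 17232/(-83542)) - 49213/6) = √((92690*(-1/76082) - 17232*(-1/83542)) - 49213/6) = √((-46345/38041 + 8616/41771) - 49213/6) = √(-1608115739/1589010611 - 49213/6) = √(-78209627893577/9534063666) = I*√745655571631532590473282/9534063666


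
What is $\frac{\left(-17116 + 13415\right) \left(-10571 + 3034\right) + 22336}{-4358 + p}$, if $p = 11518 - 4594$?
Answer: $\frac{27916773}{2566} \approx 10879.0$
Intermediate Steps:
$p = 6924$ ($p = 11518 - 4594 = 6924$)
$\frac{\left(-17116 + 13415\right) \left(-10571 + 3034\right) + 22336}{-4358 + p} = \frac{\left(-17116 + 13415\right) \left(-10571 + 3034\right) + 22336}{-4358 + 6924} = \frac{\left(-3701\right) \left(-7537\right) + 22336}{2566} = \left(27894437 + 22336\right) \frac{1}{2566} = 27916773 \cdot \frac{1}{2566} = \frac{27916773}{2566}$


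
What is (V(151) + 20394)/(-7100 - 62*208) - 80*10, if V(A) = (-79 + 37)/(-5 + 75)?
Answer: -80085967/99980 ≈ -801.02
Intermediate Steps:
V(A) = -3/5 (V(A) = -42/70 = -42*1/70 = -3/5)
(V(151) + 20394)/(-7100 - 62*208) - 80*10 = (-3/5 + 20394)/(-7100 - 62*208) - 80*10 = 101967/(5*(-7100 - 12896)) - 1*800 = (101967/5)/(-19996) - 800 = (101967/5)*(-1/19996) - 800 = -101967/99980 - 800 = -80085967/99980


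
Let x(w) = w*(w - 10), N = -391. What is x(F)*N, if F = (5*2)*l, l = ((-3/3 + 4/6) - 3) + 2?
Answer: -1094800/9 ≈ -1.2164e+5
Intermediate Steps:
l = -4/3 (l = ((-3*⅓ + 4*(⅙)) - 3) + 2 = ((-1 + ⅔) - 3) + 2 = (-⅓ - 3) + 2 = -10/3 + 2 = -4/3 ≈ -1.3333)
F = -40/3 (F = (5*2)*(-4/3) = 10*(-4/3) = -40/3 ≈ -13.333)
x(w) = w*(-10 + w)
x(F)*N = -40*(-10 - 40/3)/3*(-391) = -40/3*(-70/3)*(-391) = (2800/9)*(-391) = -1094800/9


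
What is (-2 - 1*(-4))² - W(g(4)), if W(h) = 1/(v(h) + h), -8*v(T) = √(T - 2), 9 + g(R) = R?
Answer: 4*(√7 - 42*I)/(√7 - 40*I) ≈ 4.1991 - 0.013171*I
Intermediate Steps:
g(R) = -9 + R
v(T) = -√(-2 + T)/8 (v(T) = -√(T - 2)/8 = -√(-2 + T)/8)
W(h) = 1/(h - √(-2 + h)/8) (W(h) = 1/(-√(-2 + h)/8 + h) = 1/(h - √(-2 + h)/8))
(-2 - 1*(-4))² - W(g(4)) = (-2 - 1*(-4))² - 8/(-√(-2 + (-9 + 4)) + 8*(-9 + 4)) = (-2 + 4)² - 8/(-√(-2 - 5) + 8*(-5)) = 2² - 8/(-√(-7) - 40) = 4 - 8/(-I*√7 - 40) = 4 - 8/(-40 - I*√7)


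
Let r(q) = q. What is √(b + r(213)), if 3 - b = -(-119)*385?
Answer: I*√45599 ≈ 213.54*I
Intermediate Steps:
b = -45812 (b = 3 - (-119)*(-1*385) = 3 - (-119)*(-385) = 3 - 1*45815 = 3 - 45815 = -45812)
√(b + r(213)) = √(-45812 + 213) = √(-45599) = I*√45599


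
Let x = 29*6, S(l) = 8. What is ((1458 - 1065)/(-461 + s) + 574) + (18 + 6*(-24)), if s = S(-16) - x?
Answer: 93501/209 ≈ 447.37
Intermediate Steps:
x = 174
s = -166 (s = 8 - 1*174 = 8 - 174 = -166)
((1458 - 1065)/(-461 + s) + 574) + (18 + 6*(-24)) = ((1458 - 1065)/(-461 - 166) + 574) + (18 + 6*(-24)) = (393/(-627) + 574) + (18 - 144) = (393*(-1/627) + 574) - 126 = (-131/209 + 574) - 126 = 119835/209 - 126 = 93501/209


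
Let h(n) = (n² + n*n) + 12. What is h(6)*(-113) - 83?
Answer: -9575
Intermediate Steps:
h(n) = 12 + 2*n² (h(n) = (n² + n²) + 12 = 2*n² + 12 = 12 + 2*n²)
h(6)*(-113) - 83 = (12 + 2*6²)*(-113) - 83 = (12 + 2*36)*(-113) - 83 = (12 + 72)*(-113) - 83 = 84*(-113) - 83 = -9492 - 83 = -9575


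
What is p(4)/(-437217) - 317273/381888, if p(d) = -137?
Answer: -46221610195/55655975232 ≈ -0.83049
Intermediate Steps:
p(4)/(-437217) - 317273/381888 = -137/(-437217) - 317273/381888 = -137*(-1/437217) - 317273*1/381888 = 137/437217 - 317273/381888 = -46221610195/55655975232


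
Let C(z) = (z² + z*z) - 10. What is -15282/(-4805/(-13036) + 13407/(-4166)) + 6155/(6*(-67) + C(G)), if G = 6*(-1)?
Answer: 28122520302347/5261704748 ≈ 5344.8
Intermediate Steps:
G = -6
C(z) = -10 + 2*z² (C(z) = (z² + z²) - 10 = 2*z² - 10 = -10 + 2*z²)
-15282/(-4805/(-13036) + 13407/(-4166)) + 6155/(6*(-67) + C(G)) = -15282/(-4805/(-13036) + 13407/(-4166)) + 6155/(6*(-67) + (-10 + 2*(-6)²)) = -15282/(-4805*(-1/13036) + 13407*(-1/4166)) + 6155/(-402 + (-10 + 2*36)) = -15282/(4805/13036 - 13407/4166) + 6155/(-402 + (-10 + 72)) = -15282/(-77378011/27153988) + 6155/(-402 + 62) = -15282*(-27153988/77378011) + 6155/(-340) = 414967244616/77378011 + 6155*(-1/340) = 414967244616/77378011 - 1231/68 = 28122520302347/5261704748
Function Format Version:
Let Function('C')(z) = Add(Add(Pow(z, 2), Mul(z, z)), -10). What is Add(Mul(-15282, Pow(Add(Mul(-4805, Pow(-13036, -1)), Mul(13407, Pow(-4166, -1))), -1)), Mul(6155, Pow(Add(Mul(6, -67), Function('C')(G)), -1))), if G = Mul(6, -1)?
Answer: Rational(28122520302347, 5261704748) ≈ 5344.8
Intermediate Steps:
G = -6
Function('C')(z) = Add(-10, Mul(2, Pow(z, 2))) (Function('C')(z) = Add(Add(Pow(z, 2), Pow(z, 2)), -10) = Add(Mul(2, Pow(z, 2)), -10) = Add(-10, Mul(2, Pow(z, 2))))
Add(Mul(-15282, Pow(Add(Mul(-4805, Pow(-13036, -1)), Mul(13407, Pow(-4166, -1))), -1)), Mul(6155, Pow(Add(Mul(6, -67), Function('C')(G)), -1))) = Add(Mul(-15282, Pow(Add(Mul(-4805, Pow(-13036, -1)), Mul(13407, Pow(-4166, -1))), -1)), Mul(6155, Pow(Add(Mul(6, -67), Add(-10, Mul(2, Pow(-6, 2)))), -1))) = Add(Mul(-15282, Pow(Add(Mul(-4805, Rational(-1, 13036)), Mul(13407, Rational(-1, 4166))), -1)), Mul(6155, Pow(Add(-402, Add(-10, Mul(2, 36))), -1))) = Add(Mul(-15282, Pow(Add(Rational(4805, 13036), Rational(-13407, 4166)), -1)), Mul(6155, Pow(Add(-402, Add(-10, 72)), -1))) = Add(Mul(-15282, Pow(Rational(-77378011, 27153988), -1)), Mul(6155, Pow(Add(-402, 62), -1))) = Add(Mul(-15282, Rational(-27153988, 77378011)), Mul(6155, Pow(-340, -1))) = Add(Rational(414967244616, 77378011), Mul(6155, Rational(-1, 340))) = Add(Rational(414967244616, 77378011), Rational(-1231, 68)) = Rational(28122520302347, 5261704748)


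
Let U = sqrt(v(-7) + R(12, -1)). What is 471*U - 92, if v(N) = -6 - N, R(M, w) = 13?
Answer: -92 + 471*sqrt(14) ≈ 1670.3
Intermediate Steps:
U = sqrt(14) (U = sqrt((-6 - 1*(-7)) + 13) = sqrt((-6 + 7) + 13) = sqrt(1 + 13) = sqrt(14) ≈ 3.7417)
471*U - 92 = 471*sqrt(14) - 92 = -92 + 471*sqrt(14)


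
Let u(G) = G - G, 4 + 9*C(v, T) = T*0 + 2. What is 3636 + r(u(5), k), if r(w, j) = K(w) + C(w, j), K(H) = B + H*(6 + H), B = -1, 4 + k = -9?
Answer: 32713/9 ≈ 3634.8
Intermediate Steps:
k = -13 (k = -4 - 9 = -13)
C(v, T) = -2/9 (C(v, T) = -4/9 + (T*0 + 2)/9 = -4/9 + (0 + 2)/9 = -4/9 + (1/9)*2 = -4/9 + 2/9 = -2/9)
K(H) = -1 + H*(6 + H)
u(G) = 0
r(w, j) = -11/9 + w**2 + 6*w (r(w, j) = (-1 + w**2 + 6*w) - 2/9 = -11/9 + w**2 + 6*w)
3636 + r(u(5), k) = 3636 + (-11/9 + 0**2 + 6*0) = 3636 + (-11/9 + 0 + 0) = 3636 - 11/9 = 32713/9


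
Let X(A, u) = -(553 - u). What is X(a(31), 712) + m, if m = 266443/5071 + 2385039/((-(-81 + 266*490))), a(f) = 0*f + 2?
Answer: 127638464819/660543389 ≈ 193.23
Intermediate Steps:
a(f) = 2 (a(f) = 0 + 2 = 2)
X(A, u) = -553 + u
m = 22612065968/660543389 (m = 266443*(1/5071) + 2385039/((-(-81 + 130340))) = 266443/5071 + 2385039/((-1*130259)) = 266443/5071 + 2385039/(-130259) = 266443/5071 + 2385039*(-1/130259) = 266443/5071 - 2385039/130259 = 22612065968/660543389 ≈ 34.233)
X(a(31), 712) + m = (-553 + 712) + 22612065968/660543389 = 159 + 22612065968/660543389 = 127638464819/660543389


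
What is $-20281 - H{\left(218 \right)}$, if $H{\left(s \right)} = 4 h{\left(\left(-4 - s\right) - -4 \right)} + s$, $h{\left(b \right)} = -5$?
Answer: $-20479$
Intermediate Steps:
$H{\left(s \right)} = -20 + s$ ($H{\left(s \right)} = 4 \left(-5\right) + s = -20 + s$)
$-20281 - H{\left(218 \right)} = -20281 - \left(-20 + 218\right) = -20281 - 198 = -20479$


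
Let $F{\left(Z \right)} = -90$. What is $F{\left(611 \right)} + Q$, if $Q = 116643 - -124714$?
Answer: $241267$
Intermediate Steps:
$Q = 241357$ ($Q = 116643 + 124714 = 241357$)
$F{\left(611 \right)} + Q = -90 + 241357 = 241267$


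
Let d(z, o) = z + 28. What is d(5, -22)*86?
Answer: 2838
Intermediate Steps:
d(z, o) = 28 + z
d(5, -22)*86 = (28 + 5)*86 = 33*86 = 2838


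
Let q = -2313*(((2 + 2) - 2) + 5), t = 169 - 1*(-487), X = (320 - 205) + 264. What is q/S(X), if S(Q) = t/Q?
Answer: -6136389/656 ≈ -9354.3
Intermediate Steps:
X = 379 (X = 115 + 264 = 379)
t = 656 (t = 169 + 487 = 656)
S(Q) = 656/Q
q = -16191 (q = -2313*((4 - 2) + 5) = -2313*(2 + 5) = -2313*7 = -16191)
q/S(X) = -16191/(656/379) = -16191/(656*(1/379)) = -16191/656/379 = -16191*379/656 = -6136389/656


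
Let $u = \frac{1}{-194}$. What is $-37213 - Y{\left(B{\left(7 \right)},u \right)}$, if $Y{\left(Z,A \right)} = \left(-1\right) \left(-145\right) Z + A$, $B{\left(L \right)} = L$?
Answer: $- \frac{7416231}{194} \approx -38228.0$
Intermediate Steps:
$u = - \frac{1}{194} \approx -0.0051546$
$Y{\left(Z,A \right)} = A + 145 Z$ ($Y{\left(Z,A \right)} = 145 Z + A = A + 145 Z$)
$-37213 - Y{\left(B{\left(7 \right)},u \right)} = -37213 - \left(- \frac{1}{194} + 145 \cdot 7\right) = -37213 - \left(- \frac{1}{194} + 1015\right) = -37213 - \frac{196909}{194} = - \frac{7416231}{194}$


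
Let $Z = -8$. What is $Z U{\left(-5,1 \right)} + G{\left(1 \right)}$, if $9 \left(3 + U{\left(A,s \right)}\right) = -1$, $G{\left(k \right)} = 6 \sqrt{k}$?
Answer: $\frac{278}{9} \approx 30.889$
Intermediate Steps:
$U{\left(A,s \right)} = - \frac{28}{9}$ ($U{\left(A,s \right)} = -3 + \frac{1}{9} \left(-1\right) = -3 - \frac{1}{9} = - \frac{28}{9}$)
$Z U{\left(-5,1 \right)} + G{\left(1 \right)} = \left(-8\right) \left(- \frac{28}{9}\right) + 6 \sqrt{1} = \frac{224}{9} + 6 \cdot 1 = \frac{224}{9} + 6 = \frac{278}{9}$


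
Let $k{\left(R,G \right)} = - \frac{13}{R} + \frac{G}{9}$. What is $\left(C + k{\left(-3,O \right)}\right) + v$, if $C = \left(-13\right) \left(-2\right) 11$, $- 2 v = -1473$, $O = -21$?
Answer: $\frac{2049}{2} \approx 1024.5$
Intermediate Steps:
$v = \frac{1473}{2}$ ($v = \left(- \frac{1}{2}\right) \left(-1473\right) = \frac{1473}{2} \approx 736.5$)
$k{\left(R,G \right)} = - \frac{13}{R} + \frac{G}{9}$ ($k{\left(R,G \right)} = - \frac{13}{R} + G \frac{1}{9} = - \frac{13}{R} + \frac{G}{9}$)
$C = 286$ ($C = 26 \cdot 11 = 286$)
$\left(C + k{\left(-3,O \right)}\right) + v = \left(286 - \left(\frac{7}{3} + \frac{13}{-3}\right)\right) + \frac{1473}{2} = \left(286 - -2\right) + \frac{1473}{2} = \left(286 + \left(\frac{13}{3} - \frac{7}{3}\right)\right) + \frac{1473}{2} = \left(286 + 2\right) + \frac{1473}{2} = 288 + \frac{1473}{2} = \frac{2049}{2}$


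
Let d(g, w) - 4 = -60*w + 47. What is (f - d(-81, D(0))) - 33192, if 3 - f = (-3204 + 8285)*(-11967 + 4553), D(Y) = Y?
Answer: 37637294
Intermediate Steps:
f = 37670537 (f = 3 - (-3204 + 8285)*(-11967 + 4553) = 3 - 5081*(-7414) = 3 - 1*(-37670534) = 3 + 37670534 = 37670537)
d(g, w) = 51 - 60*w (d(g, w) = 4 + (-60*w + 47) = 4 + (47 - 60*w) = 51 - 60*w)
(f - d(-81, D(0))) - 33192 = (37670537 - (51 - 60*0)) - 33192 = (37670537 - (51 + 0)) - 33192 = (37670537 - 1*51) - 33192 = (37670537 - 51) - 33192 = 37670486 - 33192 = 37637294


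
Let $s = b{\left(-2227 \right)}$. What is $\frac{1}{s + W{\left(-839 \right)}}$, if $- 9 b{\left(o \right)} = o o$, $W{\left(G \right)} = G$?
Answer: $- \frac{9}{4967080} \approx -1.8119 \cdot 10^{-6}$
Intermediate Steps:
$b{\left(o \right)} = - \frac{o^{2}}{9}$ ($b{\left(o \right)} = - \frac{o o}{9} = - \frac{o^{2}}{9}$)
$s = - \frac{4959529}{9}$ ($s = - \frac{\left(-2227\right)^{2}}{9} = \left(- \frac{1}{9}\right) 4959529 = - \frac{4959529}{9} \approx -5.5106 \cdot 10^{5}$)
$\frac{1}{s + W{\left(-839 \right)}} = \frac{1}{- \frac{4959529}{9} - 839} = \frac{1}{- \frac{4967080}{9}} = - \frac{9}{4967080}$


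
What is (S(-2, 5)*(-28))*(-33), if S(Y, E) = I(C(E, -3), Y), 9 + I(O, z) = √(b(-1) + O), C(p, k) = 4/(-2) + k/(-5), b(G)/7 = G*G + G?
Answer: -8316 + 924*I*√35/5 ≈ -8316.0 + 1093.3*I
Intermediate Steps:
b(G) = 7*G + 7*G² (b(G) = 7*(G*G + G) = 7*(G² + G) = 7*(G + G²) = 7*G + 7*G²)
C(p, k) = -2 - k/5 (C(p, k) = 4*(-½) + k*(-⅕) = -2 - k/5)
I(O, z) = -9 + √O (I(O, z) = -9 + √(7*(-1)*(1 - 1) + O) = -9 + √(7*(-1)*0 + O) = -9 + √(0 + O) = -9 + √O)
S(Y, E) = -9 + I*√35/5 (S(Y, E) = -9 + √(-2 - ⅕*(-3)) = -9 + √(-2 + ⅗) = -9 + √(-7/5) = -9 + I*√35/5)
(S(-2, 5)*(-28))*(-33) = ((-9 + I*√35/5)*(-28))*(-33) = (252 - 28*I*√35/5)*(-33) = -8316 + 924*I*√35/5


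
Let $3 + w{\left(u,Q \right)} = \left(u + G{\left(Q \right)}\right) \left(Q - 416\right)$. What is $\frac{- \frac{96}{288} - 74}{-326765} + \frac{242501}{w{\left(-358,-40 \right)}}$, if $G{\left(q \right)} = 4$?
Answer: $\frac{26417612742}{17582244355} \approx 1.5025$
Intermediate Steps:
$w{\left(u,Q \right)} = -3 + \left(-416 + Q\right) \left(4 + u\right)$ ($w{\left(u,Q \right)} = -3 + \left(u + 4\right) \left(Q - 416\right) = -3 + \left(4 + u\right) \left(-416 + Q\right) = -3 + \left(-416 + Q\right) \left(4 + u\right)$)
$\frac{- \frac{96}{288} - 74}{-326765} + \frac{242501}{w{\left(-358,-40 \right)}} = \frac{- \frac{96}{288} - 74}{-326765} + \frac{242501}{-1667 - -148928 + 4 \left(-40\right) - -14320} = \left(\left(-96\right) \frac{1}{288} - 74\right) \left(- \frac{1}{326765}\right) + \frac{242501}{-1667 + 148928 - 160 + 14320} = \left(- \frac{1}{3} - 74\right) \left(- \frac{1}{326765}\right) + \frac{242501}{161421} = \left(- \frac{223}{3}\right) \left(- \frac{1}{326765}\right) + 242501 \cdot \frac{1}{161421} = \frac{223}{980295} + \frac{242501}{161421} = \frac{26417612742}{17582244355}$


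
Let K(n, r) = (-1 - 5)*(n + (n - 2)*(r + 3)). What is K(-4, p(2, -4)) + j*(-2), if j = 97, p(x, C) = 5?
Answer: 118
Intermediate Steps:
K(n, r) = -6*n - 6*(-2 + n)*(3 + r) (K(n, r) = -6*(n + (-2 + n)*(3 + r)) = -6*n - 6*(-2 + n)*(3 + r))
K(-4, p(2, -4)) + j*(-2) = (36 - 24*(-4) + 12*5 - 6*(-4)*5) + 97*(-2) = (36 + 96 + 60 + 120) - 194 = 312 - 194 = 118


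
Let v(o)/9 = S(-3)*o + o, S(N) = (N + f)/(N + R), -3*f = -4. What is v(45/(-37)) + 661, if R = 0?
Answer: 23827/37 ≈ 643.97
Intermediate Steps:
f = 4/3 (f = -1/3*(-4) = 4/3 ≈ 1.3333)
S(N) = (4/3 + N)/N (S(N) = (N + 4/3)/(N + 0) = (4/3 + N)/N)
v(o) = 14*o (v(o) = 9*(((4/3 - 3)/(-3))*o + o) = 9*((-1/3*(-5/3))*o + o) = 9*(5*o/9 + o) = 9*(14*o/9) = 14*o)
v(45/(-37)) + 661 = 14*(45/(-37)) + 661 = 14*(45*(-1/37)) + 661 = 14*(-45/37) + 661 = -630/37 + 661 = 23827/37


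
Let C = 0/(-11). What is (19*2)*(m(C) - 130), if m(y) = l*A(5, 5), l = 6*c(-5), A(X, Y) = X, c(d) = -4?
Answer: -9500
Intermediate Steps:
C = 0 (C = 0*(-1/11) = 0)
l = -24 (l = 6*(-4) = -24)
m(y) = -120 (m(y) = -24*5 = -120)
(19*2)*(m(C) - 130) = (19*2)*(-120 - 130) = 38*(-250) = -9500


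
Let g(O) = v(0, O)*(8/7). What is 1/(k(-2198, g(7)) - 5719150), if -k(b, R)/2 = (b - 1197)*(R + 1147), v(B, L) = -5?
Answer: 1/2030180 ≈ 4.9257e-7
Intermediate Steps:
g(O) = -40/7
k(b, R) = -2*(-1197 + b)*(1147 + R) (k(b, R) = -2*(b - 1197)*(R + 1147) = -2*(-1197 + b)*(1147 + R))
1/(k(-2198, g(7)) - 5719150) = 1/((2745918 - 2294*(-2198) + 2394*(-40/7) - 2*(-40/7)*(-2198)) - 5719150) = 1/((2745918 + 5042212 - 13680 - 25120) - 5719150) = 1/(7749330 - 5719150) = 1/2030180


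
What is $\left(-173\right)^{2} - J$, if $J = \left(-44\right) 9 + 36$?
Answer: $30289$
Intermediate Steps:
$J = -360$ ($J = -396 + 36 = -360$)
$\left(-173\right)^{2} - J = \left(-173\right)^{2} - -360 = 29929 + 360 = 30289$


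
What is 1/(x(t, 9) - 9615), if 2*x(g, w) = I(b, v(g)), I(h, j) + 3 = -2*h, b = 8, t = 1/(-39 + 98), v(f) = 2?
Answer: -2/19249 ≈ -0.00010390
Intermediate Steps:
t = 1/59 ≈ 0.016949
I(h, j) = -3 - 2*h
x(g, w) = -19/2 (x(g, w) = (-3 - 2*8)/2 = (-3 - 16)/2 = (½)*(-19) = -19/2)
1/(x(t, 9) - 9615) = 1/(-19/2 - 9615) = 1/(-19249/2) = -2/19249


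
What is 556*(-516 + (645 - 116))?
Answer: 7228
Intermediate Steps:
556*(-516 + (645 - 116)) = 556*(-516 + 529) = 556*13 = 7228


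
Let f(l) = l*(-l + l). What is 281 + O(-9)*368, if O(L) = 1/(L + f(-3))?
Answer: 2161/9 ≈ 240.11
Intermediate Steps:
f(l) = 0 (f(l) = l*0 = 0)
O(L) = 1/L (O(L) = 1/(L + 0) = 1/L)
281 + O(-9)*368 = 281 + 368/(-9) = 281 - ⅑*368 = 281 - 368/9 = 2161/9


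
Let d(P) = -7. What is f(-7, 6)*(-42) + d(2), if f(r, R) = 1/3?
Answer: -21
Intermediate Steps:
f(r, R) = 1/3
f(-7, 6)*(-42) + d(2) = (1/3)*(-42) - 7 = -14 - 7 = -21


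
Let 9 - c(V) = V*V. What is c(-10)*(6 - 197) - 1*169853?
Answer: -152472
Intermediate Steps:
c(V) = 9 - V² (c(V) = 9 - V*V = 9 - V²)
c(-10)*(6 - 197) - 1*169853 = (9 - 1*(-10)²)*(6 - 197) - 1*169853 = (9 - 1*100)*(-191) - 169853 = (9 - 100)*(-191) - 169853 = -91*(-191) - 169853 = 17381 - 169853 = -152472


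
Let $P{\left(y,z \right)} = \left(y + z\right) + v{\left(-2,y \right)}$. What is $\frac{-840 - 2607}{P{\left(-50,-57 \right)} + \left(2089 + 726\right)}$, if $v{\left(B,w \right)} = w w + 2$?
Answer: $- \frac{3447}{5210} \approx -0.66161$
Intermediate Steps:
$v{\left(B,w \right)} = 2 + w^{2}$ ($v{\left(B,w \right)} = w^{2} + 2 = 2 + w^{2}$)
$P{\left(y,z \right)} = 2 + y + z + y^{2}$ ($P{\left(y,z \right)} = \left(y + z\right) + \left(2 + y^{2}\right) = 2 + y + z + y^{2}$)
$\frac{-840 - 2607}{P{\left(-50,-57 \right)} + \left(2089 + 726\right)} = \frac{-840 - 2607}{\left(2 - 50 - 57 + \left(-50\right)^{2}\right) + \left(2089 + 726\right)} = - \frac{3447}{\left(2 - 50 - 57 + 2500\right) + 2815} = - \frac{3447}{2395 + 2815} = - \frac{3447}{5210}$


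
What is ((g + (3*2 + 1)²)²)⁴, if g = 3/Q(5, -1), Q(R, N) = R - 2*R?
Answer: 11763130845074473216/390625 ≈ 3.0114e+13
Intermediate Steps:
Q(R, N) = -R
g = -⅗ (g = 3/((-1*5)) = 3/(-5) = 3*(-⅕) = -⅗ ≈ -0.60000)
((g + (3*2 + 1)²)²)⁴ = ((-⅗ + (3*2 + 1)²)²)⁴ = ((-⅗ + (6 + 1)²)²)⁴ = ((-⅗ + 7²)²)⁴ = ((-⅗ + 49)²)⁴ = ((242/5)²)⁴ = (58564/25)⁴ = 11763130845074473216/390625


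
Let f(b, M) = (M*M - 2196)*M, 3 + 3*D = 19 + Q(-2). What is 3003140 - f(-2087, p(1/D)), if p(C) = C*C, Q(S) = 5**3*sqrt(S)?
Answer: 5*(6846879787974630400*sqrt(2) + 16095794458675907797*I)/(8*(1424942054000*sqrt(2) + 3349785168473*I)) ≈ 3.0031e+6 - 0.1123*I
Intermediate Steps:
Q(S) = 125*sqrt(S)
D = 16/3 + 125*I*sqrt(2)/3 (D = -1 + (19 + 125*sqrt(-2))/3 = -1 + (19 + 125*(I*sqrt(2)))/3 = -1 + (19 + 125*I*sqrt(2))/3 = -1 + (19/3 + 125*I*sqrt(2)/3) = 16/3 + 125*I*sqrt(2)/3 ≈ 5.3333 + 58.926*I)
p(C) = C**2
f(b, M) = M*(-2196 + M**2) (f(b, M) = (M**2 - 2196)*M = (-2196 + M**2)*M = M*(-2196 + M**2))
3003140 - f(-2087, p(1/D)) = 3003140 - (1/(16/3 + 125*I*sqrt(2)/3))**2*(-2196 + ((1/(16/3 + 125*I*sqrt(2)/3))**2)**2) = 3003140 - (-2196 + ((16/3 + 125*I*sqrt(2)/3)**(-2))**2)/(16/3 + 125*I*sqrt(2)/3)**2 = 3003140 - (-2196 + (16/3 + 125*I*sqrt(2)/3)**(-4))/(16/3 + 125*I*sqrt(2)/3)**2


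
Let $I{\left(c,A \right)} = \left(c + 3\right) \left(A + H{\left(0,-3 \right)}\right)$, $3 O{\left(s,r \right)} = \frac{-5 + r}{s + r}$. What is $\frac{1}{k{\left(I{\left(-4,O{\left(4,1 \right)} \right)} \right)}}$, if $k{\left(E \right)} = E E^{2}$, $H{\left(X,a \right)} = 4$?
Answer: $- \frac{3375}{175616} \approx -0.019218$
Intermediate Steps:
$O{\left(s,r \right)} = \frac{-5 + r}{3 \left(r + s\right)}$ ($O{\left(s,r \right)} = \frac{\left(-5 + r\right) \frac{1}{s + r}}{3} = \frac{\left(-5 + r\right) \frac{1}{r + s}}{3} = \frac{\frac{1}{r + s} \left(-5 + r\right)}{3} = \frac{-5 + r}{3 \left(r + s\right)}$)
$I{\left(c,A \right)} = \left(3 + c\right) \left(4 + A\right)$ ($I{\left(c,A \right)} = \left(c + 3\right) \left(A + 4\right) = \left(3 + c\right) \left(4 + A\right)$)
$k{\left(E \right)} = E^{3}$
$\frac{1}{k{\left(I{\left(-4,O{\left(4,1 \right)} \right)} \right)}} = \frac{1}{\left(12 + 3 \frac{-5 + 1}{3 \left(1 + 4\right)} + 4 \left(-4\right) + \frac{-5 + 1}{3 \left(1 + 4\right)} \left(-4\right)\right)^{3}} = \frac{1}{\left(12 + 3 \cdot \frac{1}{3} \cdot \frac{1}{5} \left(-4\right) - 16 + \frac{1}{3} \cdot \frac{1}{5} \left(-4\right) \left(-4\right)\right)^{3}} = \frac{1}{\left(12 + 3 \left(- \frac{4}{15}\right) - 16 - - \frac{16}{15}\right)^{3}} = \frac{1}{\left(12 - \frac{4}{5} - 16 + \frac{16}{15}\right)^{3}} = \frac{1}{\left(- \frac{56}{15}\right)^{3}} = \frac{1}{- \frac{175616}{3375}} = - \frac{3375}{175616}$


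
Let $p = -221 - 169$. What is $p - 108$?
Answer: $-498$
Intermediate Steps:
$p = -390$ ($p = -221 - 169 = -390$)
$p - 108 = -390 - 108 = -498$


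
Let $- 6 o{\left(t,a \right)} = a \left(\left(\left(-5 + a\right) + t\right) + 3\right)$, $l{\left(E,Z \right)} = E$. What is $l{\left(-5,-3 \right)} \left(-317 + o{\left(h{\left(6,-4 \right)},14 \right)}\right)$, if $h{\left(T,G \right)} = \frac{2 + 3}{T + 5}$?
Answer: $\frac{57100}{33} \approx 1730.3$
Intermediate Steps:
$h{\left(T,G \right)} = \frac{5}{5 + T}$
$o{\left(t,a \right)} = - \frac{a \left(-2 + a + t\right)}{6}$ ($o{\left(t,a \right)} = - \frac{a \left(\left(\left(-5 + a\right) + t\right) + 3\right)}{6} = - \frac{a \left(\left(-5 + a + t\right) + 3\right)}{6} = - \frac{a \left(-2 + a + t\right)}{6}$)
$l{\left(-5,-3 \right)} \left(-317 + o{\left(h{\left(6,-4 \right)},14 \right)}\right) = - 5 \left(-317 + \frac{1}{6} \cdot 14 \left(2 - 14 - \frac{5}{5 + 6}\right)\right) = - 5 \left(-317 + \frac{1}{6} \cdot 14 \left(2 - 14 - \frac{5}{11}\right)\right) = - 5 \left(-317 + \frac{1}{6} \cdot 14 \left(- \frac{137}{11}\right)\right) = - 5 \left(-317 - \frac{959}{33}\right) = \left(-5\right) \left(- \frac{11420}{33}\right) = \frac{57100}{33}$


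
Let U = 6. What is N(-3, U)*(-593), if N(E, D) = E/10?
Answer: 1779/10 ≈ 177.90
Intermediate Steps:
N(E, D) = E/10 (N(E, D) = E*(⅒) = E/10)
N(-3, U)*(-593) = ((⅒)*(-3))*(-593) = -3/10*(-593) = 1779/10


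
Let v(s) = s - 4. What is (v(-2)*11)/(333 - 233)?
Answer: -33/50 ≈ -0.66000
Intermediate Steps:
v(s) = -4 + s
(v(-2)*11)/(333 - 233) = ((-4 - 2)*11)/(333 - 233) = -6*11/100 = -66*1/100 = -33/50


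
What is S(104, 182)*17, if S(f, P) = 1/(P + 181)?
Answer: 17/363 ≈ 0.046832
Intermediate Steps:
S(f, P) = 1/(181 + P)
S(104, 182)*17 = 17/(181 + 182) = 17/363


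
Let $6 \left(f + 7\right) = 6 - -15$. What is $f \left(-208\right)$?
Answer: $728$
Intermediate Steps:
$f = - \frac{7}{2}$ ($f = -7 + \frac{6 - -15}{6} = -7 + \frac{6 + 15}{6} = -7 + \frac{1}{6} \cdot 21 = -7 + \frac{7}{2} = - \frac{7}{2} \approx -3.5$)
$f \left(-208\right) = \left(- \frac{7}{2}\right) \left(-208\right) = 728$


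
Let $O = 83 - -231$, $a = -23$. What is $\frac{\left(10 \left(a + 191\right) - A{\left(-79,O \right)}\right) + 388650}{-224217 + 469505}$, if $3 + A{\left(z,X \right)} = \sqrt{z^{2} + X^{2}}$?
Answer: $\frac{390333}{245288} - \frac{\sqrt{104837}}{245288} \approx 1.59$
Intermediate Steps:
$O = 314$ ($O = 83 + 231 = 314$)
$A{\left(z,X \right)} = -3 + \sqrt{X^{2} + z^{2}}$ ($A{\left(z,X \right)} = -3 + \sqrt{z^{2} + X^{2}} = -3 + \sqrt{X^{2} + z^{2}}$)
$\frac{\left(10 \left(a + 191\right) - A{\left(-79,O \right)}\right) + 388650}{-224217 + 469505} = \frac{\left(10 \left(-23 + 191\right) - \left(-3 + \sqrt{314^{2} + \left(-79\right)^{2}}\right)\right) + 388650}{-224217 + 469505} = \frac{\left(10 \cdot 168 - \left(-3 + \sqrt{98596 + 6241}\right)\right) + 388650}{245288} = \left(\left(1680 - \left(-3 + \sqrt{104837}\right)\right) + 388650\right) \frac{1}{245288} = \left(\left(1680 + \left(3 - \sqrt{104837}\right)\right) + 388650\right) \frac{1}{245288} = \left(\left(1683 - \sqrt{104837}\right) + 388650\right) \frac{1}{245288} = \left(390333 - \sqrt{104837}\right) \frac{1}{245288} = \frac{390333}{245288} - \frac{\sqrt{104837}}{245288}$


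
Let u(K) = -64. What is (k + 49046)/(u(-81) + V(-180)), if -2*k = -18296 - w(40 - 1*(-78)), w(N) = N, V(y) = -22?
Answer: -58253/86 ≈ -677.36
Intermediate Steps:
k = 9207 (k = -(-18296 - (40 - 1*(-78)))/2 = -(-18296 - (40 + 78))/2 = -(-18296 - 1*118)/2 = -(-18296 - 118)/2 = -½*(-18414) = 9207)
(k + 49046)/(u(-81) + V(-180)) = (9207 + 49046)/(-64 - 22) = 58253/(-86) = 58253*(-1/86) = -58253/86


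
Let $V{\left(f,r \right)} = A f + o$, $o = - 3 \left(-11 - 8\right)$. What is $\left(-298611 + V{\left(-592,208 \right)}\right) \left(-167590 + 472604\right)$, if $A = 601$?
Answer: $-199584690844$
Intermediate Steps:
$o = 57$ ($o = \left(-3\right) \left(-19\right) = 57$)
$V{\left(f,r \right)} = 57 + 601 f$ ($V{\left(f,r \right)} = 601 f + 57 = 57 + 601 f$)
$\left(-298611 + V{\left(-592,208 \right)}\right) \left(-167590 + 472604\right) = \left(-298611 + \left(57 + 601 \left(-592\right)\right)\right) \left(-167590 + 472604\right) = \left(-298611 + \left(57 - 355792\right)\right) 305014 = \left(-298611 - 355735\right) 305014 = \left(-654346\right) 305014 = -199584690844$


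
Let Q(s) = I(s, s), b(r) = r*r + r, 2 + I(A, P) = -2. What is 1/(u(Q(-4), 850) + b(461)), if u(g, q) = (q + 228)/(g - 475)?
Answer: 479/102017300 ≈ 4.6953e-6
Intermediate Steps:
I(A, P) = -4 (I(A, P) = -2 - 2 = -4)
b(r) = r + r**2 (b(r) = r**2 + r = r + r**2)
Q(s) = -4
u(g, q) = (228 + q)/(-475 + g)
1/(u(Q(-4), 850) + b(461)) = 1/((228 + 850)/(-475 - 4) + 461*(1 + 461)) = 1/(1078/(-479) + 461*462) = 1/(-1/479*1078 + 212982) = 1/(-1078/479 + 212982) = 1/(102017300/479) = 479/102017300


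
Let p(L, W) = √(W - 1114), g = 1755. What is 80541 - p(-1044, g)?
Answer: 80541 - √641 ≈ 80516.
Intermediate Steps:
p(L, W) = √(-1114 + W)
80541 - p(-1044, g) = 80541 - √(-1114 + 1755) = 80541 - √641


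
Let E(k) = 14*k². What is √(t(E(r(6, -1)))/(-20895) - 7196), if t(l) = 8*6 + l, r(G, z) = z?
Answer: I*√3141782271390/20895 ≈ 84.829*I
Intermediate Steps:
t(l) = 48 + l
√(t(E(r(6, -1)))/(-20895) - 7196) = √((48 + 14*(-1)²)/(-20895) - 7196) = √((48 + 14*1)*(-1/20895) - 7196) = √((48 + 14)*(-1/20895) - 7196) = √(62*(-1/20895) - 7196) = √(-62/20895 - 7196) = √(-150360482/20895) = I*√3141782271390/20895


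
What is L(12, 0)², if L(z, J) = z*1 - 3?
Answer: 81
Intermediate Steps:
L(z, J) = -3 + z (L(z, J) = z - 3 = -3 + z)
L(12, 0)² = (-3 + 12)² = 9² = 81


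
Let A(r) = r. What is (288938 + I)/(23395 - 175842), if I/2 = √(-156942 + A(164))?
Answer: -288938/152447 - 2*I*√156778/152447 ≈ -1.8953 - 0.0051946*I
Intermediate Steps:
I = 2*I*√156778 (I = 2*√(-156942 + 164) = 2*√(-156778) = 2*(I*√156778) = 2*I*√156778 ≈ 791.9*I)
(288938 + I)/(23395 - 175842) = (288938 + 2*I*√156778)/(23395 - 175842) = (288938 + 2*I*√156778)/(-152447) = (288938 + 2*I*√156778)*(-1/152447) = -288938/152447 - 2*I*√156778/152447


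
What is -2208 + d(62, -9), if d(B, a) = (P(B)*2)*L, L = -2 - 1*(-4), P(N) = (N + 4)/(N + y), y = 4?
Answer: -2204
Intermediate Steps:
P(N) = 1 (P(N) = (N + 4)/(N + 4) = (4 + N)/(4 + N) = 1)
L = 2 (L = -2 + 4 = 2)
d(B, a) = 4 (d(B, a) = (1*2)*2 = 2*2 = 4)
-2208 + d(62, -9) = -2208 + 4 = -2204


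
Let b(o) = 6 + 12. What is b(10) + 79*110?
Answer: 8708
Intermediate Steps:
b(o) = 18
b(10) + 79*110 = 18 + 79*110 = 18 + 8690 = 8708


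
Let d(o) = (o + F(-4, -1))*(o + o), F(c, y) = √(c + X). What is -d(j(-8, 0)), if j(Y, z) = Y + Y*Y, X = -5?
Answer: -6272 - 336*I ≈ -6272.0 - 336.0*I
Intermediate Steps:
F(c, y) = √(-5 + c) (F(c, y) = √(c - 5) = √(-5 + c))
j(Y, z) = Y + Y²
d(o) = 2*o*(o + 3*I) (d(o) = (o + √(-5 - 4))*(o + o) = (o + √(-9))*(2*o) = (o + 3*I)*(2*o) = 2*o*(o + 3*I))
-d(j(-8, 0)) = -2*(-8*(1 - 8))*(-8*(1 - 8) + 3*I) = -2*(-8*(-7))*(-8*(-7) + 3*I) = -2*56*(56 + 3*I) = -(6272 + 336*I) = -6272 - 336*I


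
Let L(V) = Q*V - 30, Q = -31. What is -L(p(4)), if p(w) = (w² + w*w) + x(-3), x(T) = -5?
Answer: 867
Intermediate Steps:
p(w) = -5 + 2*w² (p(w) = (w² + w*w) - 5 = (w² + w²) - 5 = 2*w² - 5 = -5 + 2*w²)
L(V) = -30 - 31*V (L(V) = -31*V - 30 = -30 - 31*V)
-L(p(4)) = -(-30 - 31*(-5 + 2*4²)) = -(-30 - 31*(-5 + 2*16)) = -(-30 - 31*(-5 + 32)) = -(-30 - 31*27) = -(-30 - 837) = -1*(-867) = 867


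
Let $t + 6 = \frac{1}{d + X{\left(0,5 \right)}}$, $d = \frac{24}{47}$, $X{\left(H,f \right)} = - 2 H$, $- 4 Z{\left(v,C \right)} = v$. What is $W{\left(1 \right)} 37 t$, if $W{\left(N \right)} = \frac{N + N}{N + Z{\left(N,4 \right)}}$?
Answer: $- \frac{3589}{9} \approx -398.78$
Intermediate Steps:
$Z{\left(v,C \right)} = - \frac{v}{4}$
$d = \frac{24}{47}$ ($d = 24 \cdot \frac{1}{47} = \frac{24}{47} \approx 0.51064$)
$W{\left(N \right)} = \frac{8}{3}$ ($W{\left(N \right)} = \frac{N + N}{N - \frac{N}{4}} = \frac{2 N}{\frac{3}{4} N} = 2 N \frac{4}{3 N} = \frac{8}{3}$)
$t = - \frac{97}{24}$ ($t = -6 + \frac{1}{\frac{24}{47} - 0} = -6 + \frac{1}{\frac{24}{47} + 0} = -6 + \frac{1}{\frac{24}{47}} = -6 + \frac{47}{24} = - \frac{97}{24} \approx -4.0417$)
$W{\left(1 \right)} 37 t = \frac{8}{3} \cdot 37 \left(- \frac{97}{24}\right) = \frac{296}{3} \left(- \frac{97}{24}\right) = - \frac{3589}{9}$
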